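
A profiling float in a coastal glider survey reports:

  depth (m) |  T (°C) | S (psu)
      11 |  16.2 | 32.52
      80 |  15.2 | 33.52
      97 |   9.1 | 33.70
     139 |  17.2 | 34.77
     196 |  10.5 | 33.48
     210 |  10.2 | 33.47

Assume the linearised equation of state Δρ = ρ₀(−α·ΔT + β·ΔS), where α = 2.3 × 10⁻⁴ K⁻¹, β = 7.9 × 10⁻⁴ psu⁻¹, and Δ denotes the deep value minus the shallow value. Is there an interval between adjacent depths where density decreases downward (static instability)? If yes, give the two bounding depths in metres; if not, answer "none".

Evaluate Δρ/ρ₀ = −αΔT + βΔS across each adjacent pair:
  11–80 m: −αΔT+βΔS = −(2.3 × 10⁻⁴)(-1.0)+(7.9 × 10⁻⁴)(+1.00) = 1.0 × 10⁻³ → stable
  80–97 m: −αΔT+βΔS = −(2.3 × 10⁻⁴)(-6.1)+(7.9 × 10⁻⁴)(+0.18) = 1.5 × 10⁻³ → stable
  97–139 m: −αΔT+βΔS = −(2.3 × 10⁻⁴)(+8.1)+(7.9 × 10⁻⁴)(+1.07) = -1.0 × 10⁻³ → UNSTABLE
  139–196 m: −αΔT+βΔS = −(2.3 × 10⁻⁴)(-6.7)+(7.9 × 10⁻⁴)(-1.29) = 5.2 × 10⁻⁴ → stable
  196–210 m: −αΔT+βΔS = −(2.3 × 10⁻⁴)(-0.3)+(7.9 × 10⁻⁴)(-0.01) = 6.1 × 10⁻⁵ → stable
The 97–139 m interval has Δρ < 0: lighter water underlies denser water.

97–139 m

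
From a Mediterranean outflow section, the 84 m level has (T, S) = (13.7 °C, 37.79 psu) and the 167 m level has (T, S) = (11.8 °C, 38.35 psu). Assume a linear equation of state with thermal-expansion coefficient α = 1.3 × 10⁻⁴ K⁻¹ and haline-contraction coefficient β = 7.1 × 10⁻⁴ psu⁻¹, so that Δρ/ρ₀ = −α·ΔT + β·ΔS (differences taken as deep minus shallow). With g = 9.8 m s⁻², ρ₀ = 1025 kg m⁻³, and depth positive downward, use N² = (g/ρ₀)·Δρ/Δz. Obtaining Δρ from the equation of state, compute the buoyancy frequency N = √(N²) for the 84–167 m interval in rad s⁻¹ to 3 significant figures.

8.72 × 10⁻³ rad s⁻¹

ΔT = -1.9 K, ΔS = +0.56 psu (deep − shallow).
Δρ/ρ₀ = −αΔT + βΔS = 2.47 × 10⁻⁴ + 3.976 × 10⁻⁴ = 6.446 × 10⁻⁴, so Δρ ≈ 0.6607 kg m⁻³.
N² = (g/ρ₀)·Δρ/Δz = g·(Δρ/ρ₀)/Δz = 9.8 × 6.446 × 10⁻⁴ / 83 = 7.6109 × 10⁻⁵ s⁻².
N = √(7.6109 × 10⁻⁵) = 8.7240 × 10⁻³ rad s⁻¹ ≈ 8.72 × 10⁻³ rad s⁻¹.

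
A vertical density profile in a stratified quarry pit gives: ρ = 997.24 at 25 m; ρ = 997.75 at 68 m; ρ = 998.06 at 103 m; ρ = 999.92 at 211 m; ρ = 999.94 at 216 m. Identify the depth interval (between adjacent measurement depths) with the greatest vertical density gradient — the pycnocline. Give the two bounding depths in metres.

Compute the density gradient over each adjacent pair:
  25–68 m: Δρ/Δz = 0.51/43 = 0.012 kg m⁻⁴
  68–103 m: Δρ/Δz = 0.31/35 = 8.9 × 10⁻³ kg m⁻⁴
  103–211 m: Δρ/Δz = 1.86/108 = 0.017 kg m⁻⁴
  211–216 m: Δρ/Δz = 0.02/5 = 4.0 × 10⁻³ kg m⁻⁴
The largest gradient is in the 103–211 m interval — the pycnocline.

103–211 m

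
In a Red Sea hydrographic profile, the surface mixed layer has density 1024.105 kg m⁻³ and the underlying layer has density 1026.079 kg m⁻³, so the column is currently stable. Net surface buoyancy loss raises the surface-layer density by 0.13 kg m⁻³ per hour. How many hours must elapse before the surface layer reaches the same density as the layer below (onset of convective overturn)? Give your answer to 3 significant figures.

Density deficit of the surface layer: 1026.079 − 1024.105 = 1.974 kg m⁻³.
Required change = 1.974 / 0.13 = 15.2 hours.

15.2 hours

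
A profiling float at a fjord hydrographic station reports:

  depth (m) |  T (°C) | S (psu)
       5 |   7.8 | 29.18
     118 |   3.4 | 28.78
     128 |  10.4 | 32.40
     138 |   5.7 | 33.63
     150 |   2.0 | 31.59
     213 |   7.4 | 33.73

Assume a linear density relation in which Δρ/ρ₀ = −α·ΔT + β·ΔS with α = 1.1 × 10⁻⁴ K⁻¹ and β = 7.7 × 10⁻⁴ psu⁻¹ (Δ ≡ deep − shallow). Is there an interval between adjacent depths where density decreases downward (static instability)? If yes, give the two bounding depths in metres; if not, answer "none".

138–150 m

Evaluate Δρ/ρ₀ = −αΔT + βΔS across each adjacent pair:
  5–118 m: −αΔT+βΔS = −(1.1 × 10⁻⁴)(-4.4)+(7.7 × 10⁻⁴)(-0.40) = 1.8 × 10⁻⁴ → stable
  118–128 m: −αΔT+βΔS = −(1.1 × 10⁻⁴)(+7.0)+(7.7 × 10⁻⁴)(+3.62) = 2.0 × 10⁻³ → stable
  128–138 m: −αΔT+βΔS = −(1.1 × 10⁻⁴)(-4.7)+(7.7 × 10⁻⁴)(+1.23) = 1.5 × 10⁻³ → stable
  138–150 m: −αΔT+βΔS = −(1.1 × 10⁻⁴)(-3.7)+(7.7 × 10⁻⁴)(-2.04) = -1.2 × 10⁻³ → UNSTABLE
  150–213 m: −αΔT+βΔS = −(1.1 × 10⁻⁴)(+5.4)+(7.7 × 10⁻⁴)(+2.14) = 1.1 × 10⁻³ → stable
The 138–150 m interval has Δρ < 0: lighter water underlies denser water.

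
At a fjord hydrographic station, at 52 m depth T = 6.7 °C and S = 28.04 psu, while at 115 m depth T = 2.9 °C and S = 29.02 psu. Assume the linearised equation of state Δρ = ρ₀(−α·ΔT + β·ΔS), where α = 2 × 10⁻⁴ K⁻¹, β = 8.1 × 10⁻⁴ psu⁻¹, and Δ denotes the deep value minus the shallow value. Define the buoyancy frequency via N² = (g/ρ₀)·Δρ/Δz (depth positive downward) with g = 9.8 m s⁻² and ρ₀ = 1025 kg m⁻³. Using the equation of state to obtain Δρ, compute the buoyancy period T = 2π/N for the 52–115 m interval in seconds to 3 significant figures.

404 s

ΔT = -3.8 K, ΔS = +0.98 psu (deep − shallow).
Δρ/ρ₀ = −αΔT + βΔS = 7.60 × 10⁻⁴ + 7.938 × 10⁻⁴ = 1.5538 × 10⁻³, so Δρ ≈ 1.593 kg m⁻³.
N² = (g/ρ₀)·Δρ/Δz = g·(Δρ/ρ₀)/Δz = 9.8 × 1.5538 × 10⁻³ / 63 = 2.4170 × 10⁻⁴ s⁻².
N = √(2.4170 × 10⁻⁴) = 0.015547 rad s⁻¹ → T = 2π/N = 404.14 s ≈ 404 s.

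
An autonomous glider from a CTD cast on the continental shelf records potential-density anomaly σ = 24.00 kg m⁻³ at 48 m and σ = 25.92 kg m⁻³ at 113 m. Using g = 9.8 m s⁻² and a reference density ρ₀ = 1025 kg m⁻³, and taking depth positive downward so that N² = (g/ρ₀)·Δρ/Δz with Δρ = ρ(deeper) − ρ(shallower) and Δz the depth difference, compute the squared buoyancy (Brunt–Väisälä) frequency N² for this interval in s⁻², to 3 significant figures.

2.82 × 10⁻⁴ s⁻²

Δρ = 1025.92 − 1024.00 = 1.92 kg m⁻³ over Δz = 113 − 48 = 65 m.
N² = (9.8/1025) × (1.92/65) = 2.8242 × 10⁻⁴ s⁻² ≈ 2.82 × 10⁻⁴ s⁻².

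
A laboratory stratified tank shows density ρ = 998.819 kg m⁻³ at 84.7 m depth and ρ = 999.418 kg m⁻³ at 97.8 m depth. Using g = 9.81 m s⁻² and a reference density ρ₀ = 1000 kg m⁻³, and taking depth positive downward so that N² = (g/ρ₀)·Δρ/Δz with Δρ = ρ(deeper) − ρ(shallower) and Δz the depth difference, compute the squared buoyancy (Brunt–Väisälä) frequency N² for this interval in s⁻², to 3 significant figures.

Δρ = 999.418 − 998.819 = 0.599 kg m⁻³ over Δz = 97.8 − 84.7 = 13.1 m.
N² = (9.81/1000) × (0.599/13.1) = 4.4856 × 10⁻⁴ s⁻² ≈ 4.49 × 10⁻⁴ s⁻².

4.49 × 10⁻⁴ s⁻²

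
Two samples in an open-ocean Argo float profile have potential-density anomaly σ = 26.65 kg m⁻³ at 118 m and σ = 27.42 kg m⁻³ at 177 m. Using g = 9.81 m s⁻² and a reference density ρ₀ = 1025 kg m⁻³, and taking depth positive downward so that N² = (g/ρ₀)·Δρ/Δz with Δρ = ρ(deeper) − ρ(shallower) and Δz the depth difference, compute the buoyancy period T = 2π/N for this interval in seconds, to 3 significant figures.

562 s

Δρ = 1027.42 − 1026.65 = 0.77 kg m⁻³ over Δz = 177 − 118 = 59 m.
N² = (9.81/1025) × (0.77/59) = 1.2491 × 10⁻⁴ s⁻².
N = √(1.2491 × 10⁻⁴) = 0.011176 rad s⁻¹, so T = 2π/N = 562.20 s ≈ 562 s.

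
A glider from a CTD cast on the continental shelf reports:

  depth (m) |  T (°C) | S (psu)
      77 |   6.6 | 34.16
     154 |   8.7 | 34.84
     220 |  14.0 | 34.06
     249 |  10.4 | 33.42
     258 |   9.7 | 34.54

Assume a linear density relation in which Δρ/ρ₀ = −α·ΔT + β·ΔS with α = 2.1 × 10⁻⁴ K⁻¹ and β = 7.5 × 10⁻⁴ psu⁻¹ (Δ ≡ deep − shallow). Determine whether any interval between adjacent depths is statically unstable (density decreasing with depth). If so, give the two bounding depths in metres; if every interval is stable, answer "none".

Evaluate Δρ/ρ₀ = −αΔT + βΔS across each adjacent pair:
  77–154 m: −αΔT+βΔS = −(2.1 × 10⁻⁴)(+2.1)+(7.5 × 10⁻⁴)(+0.68) = 6.9 × 10⁻⁵ → stable
  154–220 m: −αΔT+βΔS = −(2.1 × 10⁻⁴)(+5.3)+(7.5 × 10⁻⁴)(-0.78) = -1.7 × 10⁻³ → UNSTABLE
  220–249 m: −αΔT+βΔS = −(2.1 × 10⁻⁴)(-3.6)+(7.5 × 10⁻⁴)(-0.64) = 2.8 × 10⁻⁴ → stable
  249–258 m: −αΔT+βΔS = −(2.1 × 10⁻⁴)(-0.7)+(7.5 × 10⁻⁴)(+1.12) = 9.9 × 10⁻⁴ → stable
The 154–220 m interval has Δρ < 0: lighter water underlies denser water.

154–220 m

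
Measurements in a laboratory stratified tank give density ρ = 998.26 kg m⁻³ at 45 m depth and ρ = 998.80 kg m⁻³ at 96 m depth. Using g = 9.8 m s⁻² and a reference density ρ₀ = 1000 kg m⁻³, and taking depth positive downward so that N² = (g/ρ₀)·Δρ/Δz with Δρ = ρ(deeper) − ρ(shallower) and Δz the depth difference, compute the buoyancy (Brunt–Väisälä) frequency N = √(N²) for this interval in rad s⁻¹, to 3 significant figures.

0.0102 rad s⁻¹

Δρ = 998.80 − 998.26 = 0.54 kg m⁻³ over Δz = 96 − 45 = 51 m.
N² = (9.8/1000) × (0.54/51) = 1.0376 × 10⁻⁴ s⁻².
N = √(1.0376 × 10⁻⁴) = 0.010186 rad s⁻¹ ≈ 0.0102 rad s⁻¹.
A positive N² confirms static stability across the interval.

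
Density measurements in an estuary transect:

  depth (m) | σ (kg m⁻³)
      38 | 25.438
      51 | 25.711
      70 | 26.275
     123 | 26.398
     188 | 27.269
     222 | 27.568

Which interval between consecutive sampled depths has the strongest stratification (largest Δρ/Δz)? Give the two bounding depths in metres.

51–70 m

Compute the density gradient over each adjacent pair:
  38–51 m: Δρ/Δz = 0.273/13 = 0.021 kg m⁻⁴
  51–70 m: Δρ/Δz = 0.564/19 = 0.030 kg m⁻⁴
  70–123 m: Δρ/Δz = 0.123/53 = 2.3 × 10⁻³ kg m⁻⁴
  123–188 m: Δρ/Δz = 0.871/65 = 0.013 kg m⁻⁴
  188–222 m: Δρ/Δz = 0.299/34 = 8.8 × 10⁻³ kg m⁻⁴
The largest gradient is in the 51–70 m interval — the pycnocline.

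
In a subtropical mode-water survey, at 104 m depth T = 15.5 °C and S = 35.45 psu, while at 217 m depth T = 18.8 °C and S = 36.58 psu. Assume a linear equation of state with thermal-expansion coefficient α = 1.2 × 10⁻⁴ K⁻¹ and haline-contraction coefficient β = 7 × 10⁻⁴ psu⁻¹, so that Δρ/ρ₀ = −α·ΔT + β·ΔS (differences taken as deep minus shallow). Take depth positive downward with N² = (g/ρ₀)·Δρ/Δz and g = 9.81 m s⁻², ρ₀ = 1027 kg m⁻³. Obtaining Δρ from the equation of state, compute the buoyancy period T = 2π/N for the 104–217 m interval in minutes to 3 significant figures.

17.9 min

ΔT = +3.3 K, ΔS = +1.13 psu (deep − shallow).
Δρ/ρ₀ = −αΔT + βΔS = -3.96 × 10⁻⁴ + 7.91 × 10⁻⁴ = 3.95 × 10⁻⁴, so Δρ ≈ 0.4057 kg m⁻³.
N² = (g/ρ₀)·Δρ/Δz = g·(Δρ/ρ₀)/Δz = 9.81 × 3.95 × 10⁻⁴ / 113 = 3.4292 × 10⁻⁵ s⁻².
N = √(3.4292 × 10⁻⁵) = 5.8559 × 10⁻³ rad s⁻¹ → T = 2π/N = 1.0730 × 10³ s = 17.883 min ≈ 17.9 min.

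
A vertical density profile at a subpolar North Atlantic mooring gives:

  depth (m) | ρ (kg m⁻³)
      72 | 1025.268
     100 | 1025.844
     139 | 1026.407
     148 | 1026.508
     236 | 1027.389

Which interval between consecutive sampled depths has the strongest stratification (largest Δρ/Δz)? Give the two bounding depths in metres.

Compute the density gradient over each adjacent pair:
  72–100 m: Δρ/Δz = 0.576/28 = 0.021 kg m⁻⁴
  100–139 m: Δρ/Δz = 0.563/39 = 0.014 kg m⁻⁴
  139–148 m: Δρ/Δz = 0.101/9 = 0.011 kg m⁻⁴
  148–236 m: Δρ/Δz = 0.881/88 = 0.010 kg m⁻⁴
The largest gradient is in the 72–100 m interval — the pycnocline.

72–100 m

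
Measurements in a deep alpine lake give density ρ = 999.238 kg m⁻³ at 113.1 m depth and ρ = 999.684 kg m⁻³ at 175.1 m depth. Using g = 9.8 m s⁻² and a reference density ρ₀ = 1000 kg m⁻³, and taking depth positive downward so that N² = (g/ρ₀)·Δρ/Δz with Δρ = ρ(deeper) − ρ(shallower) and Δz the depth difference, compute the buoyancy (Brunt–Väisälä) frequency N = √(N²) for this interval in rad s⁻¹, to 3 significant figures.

8.40 × 10⁻³ rad s⁻¹

Δρ = 999.684 − 999.238 = 0.446 kg m⁻³ over Δz = 175.1 − 113.1 = 62 m.
N² = (9.8/1000) × (0.446/62) = 7.0497 × 10⁻⁵ s⁻².
N = √(7.0497 × 10⁻⁵) = 8.3962 × 10⁻³ rad s⁻¹ ≈ 8.40 × 10⁻³ rad s⁻¹.
A positive N² confirms static stability across the interval.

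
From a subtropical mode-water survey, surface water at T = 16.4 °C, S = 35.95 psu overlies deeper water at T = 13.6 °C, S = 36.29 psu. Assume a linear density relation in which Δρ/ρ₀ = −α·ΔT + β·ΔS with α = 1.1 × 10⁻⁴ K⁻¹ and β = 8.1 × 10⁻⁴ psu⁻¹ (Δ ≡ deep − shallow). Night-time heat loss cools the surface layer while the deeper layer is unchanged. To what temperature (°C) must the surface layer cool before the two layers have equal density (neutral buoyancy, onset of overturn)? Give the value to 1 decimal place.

11.1 °C

Neutral buoyancy requires Δρ = 0, i.e. −α(T_deep − T_surf′) + β(S_deep − S_surf) = 0.
T_surf′ = T_deep − (β/α)·ΔS = 13.6 − (8.1 × 10⁻⁴/1.1 × 10⁻⁴)·(+0.34) = 11.096 °C.
Cooling required: 16.4 − (11.096) = 5.304 °C.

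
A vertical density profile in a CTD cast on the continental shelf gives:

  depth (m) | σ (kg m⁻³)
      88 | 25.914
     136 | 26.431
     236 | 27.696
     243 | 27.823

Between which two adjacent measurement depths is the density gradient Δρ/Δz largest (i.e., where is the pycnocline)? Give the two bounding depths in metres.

Compute the density gradient over each adjacent pair:
  88–136 m: Δρ/Δz = 0.517/48 = 0.011 kg m⁻⁴
  136–236 m: Δρ/Δz = 1.265/100 = 0.013 kg m⁻⁴
  236–243 m: Δρ/Δz = 0.127/7 = 0.018 kg m⁻⁴
The largest gradient is in the 236–243 m interval — the pycnocline.

236–243 m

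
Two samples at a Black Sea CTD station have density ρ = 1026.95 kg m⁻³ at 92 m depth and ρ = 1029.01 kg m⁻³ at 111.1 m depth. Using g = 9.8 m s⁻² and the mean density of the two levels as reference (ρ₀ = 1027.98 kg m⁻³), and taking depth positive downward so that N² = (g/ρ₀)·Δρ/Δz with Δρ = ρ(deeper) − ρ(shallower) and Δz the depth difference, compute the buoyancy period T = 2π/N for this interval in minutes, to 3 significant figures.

Δρ = 1029.01 − 1026.95 = 2.06 kg m⁻³ over Δz = 111.1 − 92 = 19.1 m.
N² = (9.8/1027.98) × (2.06/19.1) = 1.0282 × 10⁻³ s⁻².
N = √(1.0282 × 10⁻³) = 0.032066 rad s⁻¹, so T = 2π/N = 195.95 s = 3.2658 min ≈ 3.27 min.
Since Δρ > 0 the layer is stably stratified.

3.27 min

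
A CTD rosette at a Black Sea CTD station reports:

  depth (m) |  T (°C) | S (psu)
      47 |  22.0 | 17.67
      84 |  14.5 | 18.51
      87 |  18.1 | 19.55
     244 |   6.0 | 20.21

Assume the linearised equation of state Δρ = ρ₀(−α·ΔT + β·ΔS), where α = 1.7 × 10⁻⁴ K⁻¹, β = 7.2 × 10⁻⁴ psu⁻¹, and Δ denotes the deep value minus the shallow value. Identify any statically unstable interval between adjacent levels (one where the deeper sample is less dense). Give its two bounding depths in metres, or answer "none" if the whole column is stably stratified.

none

Evaluate Δρ/ρ₀ = −αΔT + βΔS across each adjacent pair:
  47–84 m: −αΔT+βΔS = −(1.7 × 10⁻⁴)(-7.5)+(7.2 × 10⁻⁴)(+0.84) = 1.9 × 10⁻³ → stable
  84–87 m: −αΔT+βΔS = −(1.7 × 10⁻⁴)(+3.6)+(7.2 × 10⁻⁴)(+1.04) = 1.4 × 10⁻⁴ → stable
  87–244 m: −αΔT+βΔS = −(1.7 × 10⁻⁴)(-12.1)+(7.2 × 10⁻⁴)(+0.66) = 2.5 × 10⁻³ → stable
Every interval has Δρ > 0: the column is stably stratified throughout.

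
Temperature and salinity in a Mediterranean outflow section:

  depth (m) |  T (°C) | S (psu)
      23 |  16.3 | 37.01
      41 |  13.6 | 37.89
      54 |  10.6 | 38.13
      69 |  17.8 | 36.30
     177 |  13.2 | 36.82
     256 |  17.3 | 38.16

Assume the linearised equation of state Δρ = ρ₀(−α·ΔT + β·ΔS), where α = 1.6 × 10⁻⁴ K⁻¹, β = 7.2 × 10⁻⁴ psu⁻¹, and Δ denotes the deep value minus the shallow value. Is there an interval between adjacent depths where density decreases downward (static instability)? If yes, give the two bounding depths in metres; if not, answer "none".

Evaluate Δρ/ρ₀ = −αΔT + βΔS across each adjacent pair:
  23–41 m: −αΔT+βΔS = −(1.6 × 10⁻⁴)(-2.7)+(7.2 × 10⁻⁴)(+0.88) = 1.1 × 10⁻³ → stable
  41–54 m: −αΔT+βΔS = −(1.6 × 10⁻⁴)(-3.0)+(7.2 × 10⁻⁴)(+0.24) = 6.5 × 10⁻⁴ → stable
  54–69 m: −αΔT+βΔS = −(1.6 × 10⁻⁴)(+7.2)+(7.2 × 10⁻⁴)(-1.83) = -2.5 × 10⁻³ → UNSTABLE
  69–177 m: −αΔT+βΔS = −(1.6 × 10⁻⁴)(-4.6)+(7.2 × 10⁻⁴)(+0.52) = 1.1 × 10⁻³ → stable
  177–256 m: −αΔT+βΔS = −(1.6 × 10⁻⁴)(+4.1)+(7.2 × 10⁻⁴)(+1.34) = 3.1 × 10⁻⁴ → stable
The 54–69 m interval has Δρ < 0: lighter water underlies denser water.

54–69 m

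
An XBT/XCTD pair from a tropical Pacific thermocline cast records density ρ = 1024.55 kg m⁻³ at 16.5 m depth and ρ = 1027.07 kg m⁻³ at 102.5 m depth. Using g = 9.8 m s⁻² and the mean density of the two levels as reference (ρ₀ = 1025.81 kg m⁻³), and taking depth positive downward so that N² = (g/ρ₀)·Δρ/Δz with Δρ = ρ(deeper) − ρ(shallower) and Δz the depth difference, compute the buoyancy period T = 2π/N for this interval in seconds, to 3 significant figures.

376 s

Δρ = 1027.07 − 1024.55 = 2.52 kg m⁻³ over Δz = 102.5 − 16.5 = 86 m.
N² = (9.8/1025.81) × (2.52/86) = 2.7994 × 10⁻⁴ s⁻².
N = √(2.7994 × 10⁻⁴) = 0.016731 rad s⁻¹, so T = 2π/N = 375.54 s ≈ 376 s.
A positive N² confirms static stability across the interval.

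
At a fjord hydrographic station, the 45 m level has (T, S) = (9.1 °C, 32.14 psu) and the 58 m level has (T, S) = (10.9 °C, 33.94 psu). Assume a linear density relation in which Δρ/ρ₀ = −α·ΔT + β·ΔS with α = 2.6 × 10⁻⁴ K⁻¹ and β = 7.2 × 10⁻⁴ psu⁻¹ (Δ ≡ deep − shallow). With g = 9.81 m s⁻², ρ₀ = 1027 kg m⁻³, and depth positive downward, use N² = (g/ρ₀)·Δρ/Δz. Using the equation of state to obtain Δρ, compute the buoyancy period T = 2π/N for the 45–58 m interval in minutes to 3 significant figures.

4.19 min

ΔT = +1.8 K, ΔS = +1.80 psu (deep − shallow).
Δρ/ρ₀ = −αΔT + βΔS = -4.68 × 10⁻⁴ + 1.296 × 10⁻³ = 8.28 × 10⁻⁴, so Δρ ≈ 0.8504 kg m⁻³.
N² = (g/ρ₀)·Δρ/Δz = g·(Δρ/ρ₀)/Δz = 9.81 × 8.28 × 10⁻⁴ / 13 = 6.2482 × 10⁻⁴ s⁻².
N = √(6.2482 × 10⁻⁴) = 0.024996 rad s⁻¹ → T = 2π/N = 251.37 s = 4.1895 min ≈ 4.19 min.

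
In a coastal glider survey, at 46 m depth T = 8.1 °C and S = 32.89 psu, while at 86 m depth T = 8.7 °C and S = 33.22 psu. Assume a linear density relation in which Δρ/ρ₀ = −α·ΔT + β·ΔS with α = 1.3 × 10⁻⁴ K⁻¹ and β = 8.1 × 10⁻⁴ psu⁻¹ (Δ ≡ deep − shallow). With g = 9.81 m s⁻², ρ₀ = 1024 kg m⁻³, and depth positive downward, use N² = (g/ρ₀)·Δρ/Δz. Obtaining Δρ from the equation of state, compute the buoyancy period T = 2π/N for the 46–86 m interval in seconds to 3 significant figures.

922 s

ΔT = +0.6 K, ΔS = +0.33 psu (deep − shallow).
Δρ/ρ₀ = −αΔT + βΔS = -7.80 × 10⁻⁵ + 2.673 × 10⁻⁴ = 1.893 × 10⁻⁴, so Δρ ≈ 0.1938 kg m⁻³.
N² = (g/ρ₀)·Δρ/Δz = g·(Δρ/ρ₀)/Δz = 9.81 × 1.893 × 10⁻⁴ / 40 = 4.6426 × 10⁻⁵ s⁻².
N = √(4.6426 × 10⁻⁵) = 6.8137 × 10⁻³ rad s⁻¹ → T = 2π/N = 922.14 s ≈ 922 s.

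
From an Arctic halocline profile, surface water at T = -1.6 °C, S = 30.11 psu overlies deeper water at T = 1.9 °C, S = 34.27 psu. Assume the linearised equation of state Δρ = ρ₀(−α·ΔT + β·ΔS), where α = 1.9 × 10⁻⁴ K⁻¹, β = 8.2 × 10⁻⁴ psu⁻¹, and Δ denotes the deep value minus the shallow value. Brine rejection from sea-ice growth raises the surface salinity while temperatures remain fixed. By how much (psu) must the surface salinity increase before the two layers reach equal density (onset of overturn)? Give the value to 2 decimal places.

Neutral buoyancy requires −α(T_deep − T_surf) + β(S_deep − S_surf′) = 0.
S_surf′ = S_deep − (α/β)·ΔT = 34.27 − (1.9 × 10⁻⁴/8.2 × 10⁻⁴)·(+3.5) = 33.4590 psu.
Increase required: 33.4590 − 30.11 = 3.3490 psu.

3.35 psu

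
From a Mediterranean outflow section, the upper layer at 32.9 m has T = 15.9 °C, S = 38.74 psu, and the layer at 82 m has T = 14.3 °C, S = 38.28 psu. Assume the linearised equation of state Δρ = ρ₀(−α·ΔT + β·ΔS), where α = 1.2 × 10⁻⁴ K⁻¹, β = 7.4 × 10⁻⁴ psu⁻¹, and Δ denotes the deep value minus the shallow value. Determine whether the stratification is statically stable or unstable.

unstable

ΔT = 14.3 − 15.9 = -1.6 K and ΔS = 38.28 − 38.74 = -0.46 psu (deep − shallow).
−αΔT = 1.92 × 10⁻⁴; βΔS = -3.404 × 10⁻⁴; sum Δρ/ρ₀ = -1.484 × 10⁻⁴.
Δρ/ρ₀ < 0, so Δρ < 0: deeper water is lighter → statically unstable; the column would overturn.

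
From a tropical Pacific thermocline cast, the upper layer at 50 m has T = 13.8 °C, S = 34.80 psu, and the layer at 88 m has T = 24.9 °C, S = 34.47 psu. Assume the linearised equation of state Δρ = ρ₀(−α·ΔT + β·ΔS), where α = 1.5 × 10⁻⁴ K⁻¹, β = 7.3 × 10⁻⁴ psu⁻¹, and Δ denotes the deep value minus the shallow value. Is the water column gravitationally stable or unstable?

ΔT = 24.9 − 13.8 = +11.1 K and ΔS = 34.47 − 34.80 = -0.33 psu (deep − shallow).
−αΔT = -1.665 × 10⁻³; βΔS = -2.409 × 10⁻⁴; sum Δρ/ρ₀ = -1.9059 × 10⁻³.
Δρ/ρ₀ < 0, so Δρ < 0: deeper water is lighter → statically unstable; the column would overturn.

unstable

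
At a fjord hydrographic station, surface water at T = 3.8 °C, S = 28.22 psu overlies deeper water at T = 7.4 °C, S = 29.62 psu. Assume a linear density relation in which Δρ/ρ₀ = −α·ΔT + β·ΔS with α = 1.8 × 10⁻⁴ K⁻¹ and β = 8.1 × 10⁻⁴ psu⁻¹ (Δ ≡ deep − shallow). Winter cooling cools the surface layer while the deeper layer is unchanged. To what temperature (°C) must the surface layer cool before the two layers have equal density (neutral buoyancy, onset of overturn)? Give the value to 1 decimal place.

Neutral buoyancy requires Δρ = 0, i.e. −α(T_deep − T_surf′) + β(S_deep − S_surf) = 0.
T_surf′ = T_deep − (β/α)·ΔS = 7.4 − (8.1 × 10⁻⁴/1.8 × 10⁻⁴)·(+1.40) = 1.100 °C.
Cooling required: 3.8 − (1.100) = 2.700 °C.

1.1 °C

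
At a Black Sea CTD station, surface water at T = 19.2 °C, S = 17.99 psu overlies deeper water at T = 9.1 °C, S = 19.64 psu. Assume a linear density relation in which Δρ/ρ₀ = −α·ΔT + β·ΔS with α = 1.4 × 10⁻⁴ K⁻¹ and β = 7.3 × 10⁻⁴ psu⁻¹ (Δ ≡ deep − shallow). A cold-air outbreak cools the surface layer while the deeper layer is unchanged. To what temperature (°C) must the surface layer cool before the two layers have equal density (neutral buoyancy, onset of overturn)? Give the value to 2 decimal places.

Neutral buoyancy requires Δρ = 0, i.e. −α(T_deep − T_surf′) + β(S_deep − S_surf) = 0.
T_surf′ = T_deep − (β/α)·ΔS = 9.1 − (7.3 × 10⁻⁴/1.4 × 10⁻⁴)·(+1.65) = 0.4964 °C.
Cooling required: 19.2 − (0.4964) = 18.7036 °C.

0.50 °C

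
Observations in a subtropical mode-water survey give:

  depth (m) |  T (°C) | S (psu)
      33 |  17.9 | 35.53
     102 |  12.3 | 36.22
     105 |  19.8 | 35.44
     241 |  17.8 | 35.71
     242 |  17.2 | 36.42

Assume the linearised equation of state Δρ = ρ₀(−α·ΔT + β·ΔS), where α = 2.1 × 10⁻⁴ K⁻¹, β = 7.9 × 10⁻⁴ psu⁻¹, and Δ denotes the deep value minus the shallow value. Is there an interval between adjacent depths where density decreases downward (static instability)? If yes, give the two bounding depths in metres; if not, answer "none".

Evaluate Δρ/ρ₀ = −αΔT + βΔS across each adjacent pair:
  33–102 m: −αΔT+βΔS = −(2.1 × 10⁻⁴)(-5.6)+(7.9 × 10⁻⁴)(+0.69) = 1.7 × 10⁻³ → stable
  102–105 m: −αΔT+βΔS = −(2.1 × 10⁻⁴)(+7.5)+(7.9 × 10⁻⁴)(-0.78) = -2.2 × 10⁻³ → UNSTABLE
  105–241 m: −αΔT+βΔS = −(2.1 × 10⁻⁴)(-2.0)+(7.9 × 10⁻⁴)(+0.27) = 6.3 × 10⁻⁴ → stable
  241–242 m: −αΔT+βΔS = −(2.1 × 10⁻⁴)(-0.6)+(7.9 × 10⁻⁴)(+0.71) = 6.9 × 10⁻⁴ → stable
The 102–105 m interval has Δρ < 0: lighter water underlies denser water.

102–105 m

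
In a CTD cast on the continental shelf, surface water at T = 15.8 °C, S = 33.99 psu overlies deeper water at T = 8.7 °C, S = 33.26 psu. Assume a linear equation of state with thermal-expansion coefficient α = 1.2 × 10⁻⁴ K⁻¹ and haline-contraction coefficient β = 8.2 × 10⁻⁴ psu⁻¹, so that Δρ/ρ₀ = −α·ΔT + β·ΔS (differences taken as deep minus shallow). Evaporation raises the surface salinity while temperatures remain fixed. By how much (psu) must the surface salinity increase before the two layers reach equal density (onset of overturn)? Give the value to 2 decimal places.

0.31 psu

Neutral buoyancy requires −α(T_deep − T_surf) + β(S_deep − S_surf′) = 0.
S_surf′ = S_deep − (α/β)·ΔT = 33.26 − (1.2 × 10⁻⁴/8.2 × 10⁻⁴)·(-7.1) = 34.2990 psu.
Increase required: 34.2990 − 33.99 = 0.3090 psu.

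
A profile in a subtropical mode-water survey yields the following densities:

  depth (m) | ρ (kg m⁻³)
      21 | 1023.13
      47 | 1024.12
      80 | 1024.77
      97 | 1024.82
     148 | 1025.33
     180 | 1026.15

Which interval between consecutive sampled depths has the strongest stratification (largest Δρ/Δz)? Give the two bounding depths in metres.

Compute the density gradient over each adjacent pair:
  21–47 m: Δρ/Δz = 0.99/26 = 0.038 kg m⁻⁴
  47–80 m: Δρ/Δz = 0.65/33 = 0.020 kg m⁻⁴
  80–97 m: Δρ/Δz = 0.05/17 = 2.9 × 10⁻³ kg m⁻⁴
  97–148 m: Δρ/Δz = 0.51/51 = 0.010 kg m⁻⁴
  148–180 m: Δρ/Δz = 0.82/32 = 0.026 kg m⁻⁴
The largest gradient is in the 21–47 m interval — the pycnocline.

21–47 m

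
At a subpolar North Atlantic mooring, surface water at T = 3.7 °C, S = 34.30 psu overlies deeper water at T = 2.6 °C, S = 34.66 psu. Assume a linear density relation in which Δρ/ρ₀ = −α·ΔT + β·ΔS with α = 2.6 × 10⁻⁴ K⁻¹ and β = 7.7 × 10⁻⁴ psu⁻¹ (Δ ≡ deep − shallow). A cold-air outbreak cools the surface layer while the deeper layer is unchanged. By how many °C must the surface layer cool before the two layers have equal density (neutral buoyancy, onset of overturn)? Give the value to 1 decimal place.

Neutral buoyancy requires Δρ = 0, i.e. −α(T_deep − T_surf′) + β(S_deep − S_surf) = 0.
T_surf′ = T_deep − (β/α)·ΔS = 2.6 − (7.7 × 10⁻⁴/2.6 × 10⁻⁴)·(+0.36) = 1.534 °C.
Cooling required: 3.7 − (1.534) = 2.166 °C.

2.2 °C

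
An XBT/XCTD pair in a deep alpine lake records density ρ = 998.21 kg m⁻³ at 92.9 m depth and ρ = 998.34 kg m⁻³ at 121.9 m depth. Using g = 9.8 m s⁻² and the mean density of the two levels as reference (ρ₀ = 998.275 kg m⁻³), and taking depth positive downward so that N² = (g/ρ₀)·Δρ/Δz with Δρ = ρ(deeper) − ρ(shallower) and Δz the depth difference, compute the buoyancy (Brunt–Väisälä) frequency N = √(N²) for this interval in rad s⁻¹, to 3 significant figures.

6.63 × 10⁻³ rad s⁻¹

Δρ = 998.34 − 998.21 = 0.13 kg m⁻³ over Δz = 121.9 − 92.9 = 29 m.
N² = (9.8/998.275) × (0.13/29) = 4.4007 × 10⁻⁵ s⁻².
N = √(4.4007 × 10⁻⁵) = 6.6338 × 10⁻³ rad s⁻¹ ≈ 6.63 × 10⁻³ rad s⁻¹.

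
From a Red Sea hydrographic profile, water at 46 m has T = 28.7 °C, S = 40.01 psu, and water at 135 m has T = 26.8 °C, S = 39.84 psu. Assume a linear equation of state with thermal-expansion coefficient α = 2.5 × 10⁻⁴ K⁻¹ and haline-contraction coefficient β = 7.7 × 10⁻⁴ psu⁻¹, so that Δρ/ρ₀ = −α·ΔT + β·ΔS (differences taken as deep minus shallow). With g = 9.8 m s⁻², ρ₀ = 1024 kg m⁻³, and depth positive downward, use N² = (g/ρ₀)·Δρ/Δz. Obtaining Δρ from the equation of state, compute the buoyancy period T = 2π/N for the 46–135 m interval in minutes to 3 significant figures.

17.0 min

ΔT = -1.9 K, ΔS = -0.17 psu (deep − shallow).
Δρ/ρ₀ = −αΔT + βΔS = 4.75 × 10⁻⁴ − 1.309 × 10⁻⁴ = 3.441 × 10⁻⁴, so Δρ ≈ 0.3524 kg m⁻³.
N² = (g/ρ₀)·Δρ/Δz = g·(Δρ/ρ₀)/Δz = 9.8 × 3.441 × 10⁻⁴ / 89 = 3.7890 × 10⁻⁵ s⁻².
N = √(3.7890 × 10⁻⁵) = 6.1555 × 10⁻³ rad s⁻¹ → T = 2π/N = 1.0207 × 10³ s = 17.012 min ≈ 17.0 min.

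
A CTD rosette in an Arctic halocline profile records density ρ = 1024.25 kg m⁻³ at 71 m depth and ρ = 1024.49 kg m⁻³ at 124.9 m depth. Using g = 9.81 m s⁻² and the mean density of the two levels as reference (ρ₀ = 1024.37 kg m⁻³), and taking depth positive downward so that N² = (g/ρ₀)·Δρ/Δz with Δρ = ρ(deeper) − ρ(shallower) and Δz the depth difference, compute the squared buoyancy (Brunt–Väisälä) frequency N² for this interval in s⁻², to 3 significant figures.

Δρ = 1024.49 − 1024.25 = 0.24 kg m⁻³ over Δz = 124.9 − 71 = 53.9 m.
N² = (9.81/1024.37) × (0.24/53.9) = 4.2642 × 10⁻⁵ s⁻² ≈ 4.26 × 10⁻⁵ s⁻².

4.26 × 10⁻⁵ s⁻²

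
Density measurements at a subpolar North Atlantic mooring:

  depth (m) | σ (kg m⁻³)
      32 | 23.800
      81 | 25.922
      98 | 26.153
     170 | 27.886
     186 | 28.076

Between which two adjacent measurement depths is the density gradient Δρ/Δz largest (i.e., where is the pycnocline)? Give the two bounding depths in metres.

32–81 m

Compute the density gradient over each adjacent pair:
  32–81 m: Δρ/Δz = 2.122/49 = 0.043 kg m⁻⁴
  81–98 m: Δρ/Δz = 0.231/17 = 0.014 kg m⁻⁴
  98–170 m: Δρ/Δz = 1.733/72 = 0.024 kg m⁻⁴
  170–186 m: Δρ/Δz = 0.190/16 = 0.012 kg m⁻⁴
The largest gradient is in the 32–81 m interval — the pycnocline.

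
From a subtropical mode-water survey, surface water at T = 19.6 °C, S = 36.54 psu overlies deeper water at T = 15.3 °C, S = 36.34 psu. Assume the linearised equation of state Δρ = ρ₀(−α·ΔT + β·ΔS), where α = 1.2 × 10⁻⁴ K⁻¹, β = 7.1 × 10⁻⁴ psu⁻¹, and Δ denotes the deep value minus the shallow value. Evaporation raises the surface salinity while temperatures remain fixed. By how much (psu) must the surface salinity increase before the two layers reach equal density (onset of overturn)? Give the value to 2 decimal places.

Neutral buoyancy requires −α(T_deep − T_surf) + β(S_deep − S_surf′) = 0.
S_surf′ = S_deep − (α/β)·ΔT = 36.34 − (1.2 × 10⁻⁴/7.1 × 10⁻⁴)·(-4.3) = 37.0668 psu.
Increase required: 37.0668 − 36.54 = 0.5268 psu.

0.53 psu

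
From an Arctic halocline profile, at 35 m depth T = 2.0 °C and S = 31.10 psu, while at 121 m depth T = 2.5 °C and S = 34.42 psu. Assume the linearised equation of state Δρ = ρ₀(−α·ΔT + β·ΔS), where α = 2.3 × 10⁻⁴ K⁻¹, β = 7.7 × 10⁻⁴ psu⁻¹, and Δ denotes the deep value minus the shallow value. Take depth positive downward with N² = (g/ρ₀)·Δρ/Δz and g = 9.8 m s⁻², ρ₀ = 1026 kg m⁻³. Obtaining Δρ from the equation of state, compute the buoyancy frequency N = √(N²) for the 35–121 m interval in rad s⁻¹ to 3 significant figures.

ΔT = +0.5 K, ΔS = +3.32 psu (deep − shallow).
Δρ/ρ₀ = −αΔT + βΔS = -1.15 × 10⁻⁴ + 2.5564 × 10⁻³ = 2.4414 × 10⁻³, so Δρ ≈ 2.505 kg m⁻³.
N² = (g/ρ₀)·Δρ/Δz = g·(Δρ/ρ₀)/Δz = 9.8 × 2.4414 × 10⁻³ / 86 = 2.7821 × 10⁻⁴ s⁻².
N = √(2.7821 × 10⁻⁴) = 0.016680 rad s⁻¹ ≈ 0.0167 rad s⁻¹.

0.0167 rad s⁻¹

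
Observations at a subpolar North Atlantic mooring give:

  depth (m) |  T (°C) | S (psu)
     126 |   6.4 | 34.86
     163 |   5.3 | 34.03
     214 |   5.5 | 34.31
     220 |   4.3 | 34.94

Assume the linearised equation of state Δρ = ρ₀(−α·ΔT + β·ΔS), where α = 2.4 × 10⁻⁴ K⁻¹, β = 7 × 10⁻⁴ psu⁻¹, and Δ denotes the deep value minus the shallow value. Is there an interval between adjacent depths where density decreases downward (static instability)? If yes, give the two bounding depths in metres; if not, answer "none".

Evaluate Δρ/ρ₀ = −αΔT + βΔS across each adjacent pair:
  126–163 m: −αΔT+βΔS = −(2.4 × 10⁻⁴)(-1.1)+(7 × 10⁻⁴)(-0.83) = -3.2 × 10⁻⁴ → UNSTABLE
  163–214 m: −αΔT+βΔS = −(2.4 × 10⁻⁴)(+0.2)+(7 × 10⁻⁴)(+0.28) = 1.5 × 10⁻⁴ → stable
  214–220 m: −αΔT+βΔS = −(2.4 × 10⁻⁴)(-1.2)+(7 × 10⁻⁴)(+0.63) = 7.3 × 10⁻⁴ → stable
The 126–163 m interval has Δρ < 0: lighter water underlies denser water.

126–163 m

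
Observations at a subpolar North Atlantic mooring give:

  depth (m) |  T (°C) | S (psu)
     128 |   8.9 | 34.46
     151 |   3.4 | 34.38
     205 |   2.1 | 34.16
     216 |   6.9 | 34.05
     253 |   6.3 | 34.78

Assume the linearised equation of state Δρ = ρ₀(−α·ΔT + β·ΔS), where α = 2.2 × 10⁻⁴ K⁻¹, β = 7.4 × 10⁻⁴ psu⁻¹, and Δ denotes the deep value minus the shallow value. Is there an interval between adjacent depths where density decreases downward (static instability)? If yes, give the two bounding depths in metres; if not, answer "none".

205–216 m

Evaluate Δρ/ρ₀ = −αΔT + βΔS across each adjacent pair:
  128–151 m: −αΔT+βΔS = −(2.2 × 10⁻⁴)(-5.5)+(7.4 × 10⁻⁴)(-0.08) = 1.2 × 10⁻³ → stable
  151–205 m: −αΔT+βΔS = −(2.2 × 10⁻⁴)(-1.3)+(7.4 × 10⁻⁴)(-0.22) = 1.2 × 10⁻⁴ → stable
  205–216 m: −αΔT+βΔS = −(2.2 × 10⁻⁴)(+4.8)+(7.4 × 10⁻⁴)(-0.11) = -1.1 × 10⁻³ → UNSTABLE
  216–253 m: −αΔT+βΔS = −(2.2 × 10⁻⁴)(-0.6)+(7.4 × 10⁻⁴)(+0.73) = 6.7 × 10⁻⁴ → stable
The 205–216 m interval has Δρ < 0: lighter water underlies denser water.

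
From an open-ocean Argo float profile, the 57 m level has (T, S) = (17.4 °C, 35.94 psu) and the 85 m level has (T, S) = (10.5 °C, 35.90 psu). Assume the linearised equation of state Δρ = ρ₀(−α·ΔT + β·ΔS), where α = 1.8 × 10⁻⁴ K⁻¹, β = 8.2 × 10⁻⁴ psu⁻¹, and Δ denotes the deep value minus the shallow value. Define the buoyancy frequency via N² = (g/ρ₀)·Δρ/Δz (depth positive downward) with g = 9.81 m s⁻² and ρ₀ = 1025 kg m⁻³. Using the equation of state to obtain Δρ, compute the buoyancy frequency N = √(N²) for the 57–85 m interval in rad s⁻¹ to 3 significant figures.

ΔT = -6.9 K, ΔS = -0.04 psu (deep − shallow).
Δρ/ρ₀ = −αΔT + βΔS = 1.242 × 10⁻³ − 3.28 × 10⁻⁵ = 1.2092 × 10⁻³, so Δρ ≈ 1.239 kg m⁻³.
N² = (g/ρ₀)·Δρ/Δz = g·(Δρ/ρ₀)/Δz = 9.81 × 1.2092 × 10⁻³ / 28 = 4.2365 × 10⁻⁴ s⁻².
N = √(4.2365 × 10⁻⁴) = 0.020583 rad s⁻¹ ≈ 0.0206 rad s⁻¹.

0.0206 rad s⁻¹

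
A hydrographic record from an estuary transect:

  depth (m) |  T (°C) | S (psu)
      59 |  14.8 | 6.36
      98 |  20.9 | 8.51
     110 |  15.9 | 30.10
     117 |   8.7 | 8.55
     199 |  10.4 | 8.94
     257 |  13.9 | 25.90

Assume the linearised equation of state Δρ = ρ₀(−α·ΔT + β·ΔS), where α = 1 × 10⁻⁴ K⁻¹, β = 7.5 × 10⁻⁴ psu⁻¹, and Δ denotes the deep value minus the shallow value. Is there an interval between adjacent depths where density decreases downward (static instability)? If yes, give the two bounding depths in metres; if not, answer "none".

Evaluate Δρ/ρ₀ = −αΔT + βΔS across each adjacent pair:
  59–98 m: −αΔT+βΔS = −(1 × 10⁻⁴)(+6.1)+(7.5 × 10⁻⁴)(+2.15) = 1.0 × 10⁻³ → stable
  98–110 m: −αΔT+βΔS = −(1 × 10⁻⁴)(-5.0)+(7.5 × 10⁻⁴)(+21.59) = 0.017 → stable
  110–117 m: −αΔT+βΔS = −(1 × 10⁻⁴)(-7.2)+(7.5 × 10⁻⁴)(-21.55) = -0.015 → UNSTABLE
  117–199 m: −αΔT+βΔS = −(1 × 10⁻⁴)(+1.7)+(7.5 × 10⁻⁴)(+0.39) = 1.2 × 10⁻⁴ → stable
  199–257 m: −αΔT+βΔS = −(1 × 10⁻⁴)(+3.5)+(7.5 × 10⁻⁴)(+16.96) = 0.012 → stable
The 110–117 m interval has Δρ < 0: lighter water underlies denser water.

110–117 m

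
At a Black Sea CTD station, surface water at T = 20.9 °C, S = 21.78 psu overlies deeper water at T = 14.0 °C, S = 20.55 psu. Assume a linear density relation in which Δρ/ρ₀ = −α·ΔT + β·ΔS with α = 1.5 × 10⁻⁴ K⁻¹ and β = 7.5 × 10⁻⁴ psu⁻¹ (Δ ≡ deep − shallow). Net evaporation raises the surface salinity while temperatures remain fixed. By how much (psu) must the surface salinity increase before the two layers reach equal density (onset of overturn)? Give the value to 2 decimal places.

Neutral buoyancy requires −α(T_deep − T_surf) + β(S_deep − S_surf′) = 0.
S_surf′ = S_deep − (α/β)·ΔT = 20.55 − (1.5 × 10⁻⁴/7.5 × 10⁻⁴)·(-6.9) = 21.9300 psu.
Increase required: 21.9300 − 21.78 = 0.1500 psu.

0.15 psu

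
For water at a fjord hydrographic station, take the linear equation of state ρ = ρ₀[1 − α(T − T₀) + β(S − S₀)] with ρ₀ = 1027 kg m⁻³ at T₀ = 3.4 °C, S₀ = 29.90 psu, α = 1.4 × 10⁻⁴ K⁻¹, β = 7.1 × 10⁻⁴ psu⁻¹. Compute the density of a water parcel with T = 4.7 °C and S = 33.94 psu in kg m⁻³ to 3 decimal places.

T − T₀ = +1.3 K, S − S₀ = +4.04 psu.
Bracket = 1 − α·(+1.3) + β·(+4.04) = 1 + (2.6864 × 10⁻³) = 1.0026864.
ρ = 1027 × 1.0026864 = 1029.759 kg m⁻³.

1029.759 kg m⁻³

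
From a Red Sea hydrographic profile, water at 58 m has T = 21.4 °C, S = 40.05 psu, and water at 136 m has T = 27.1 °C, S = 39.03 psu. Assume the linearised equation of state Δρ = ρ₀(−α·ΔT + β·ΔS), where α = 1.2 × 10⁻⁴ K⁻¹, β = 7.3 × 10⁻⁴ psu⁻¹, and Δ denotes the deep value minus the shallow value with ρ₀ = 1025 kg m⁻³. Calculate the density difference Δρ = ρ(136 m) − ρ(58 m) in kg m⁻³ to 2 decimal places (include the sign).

-1.46 kg m⁻³

ΔT = +5.7 K, ΔS = -1.02 psu (deep − shallow).
Δρ/ρ₀ = −(1.2 × 10⁻⁴)(+5.7) + (7.3 × 10⁻⁴)(-1.02) = -1.4286 × 10⁻³.
Δρ = 1025 × (-1.4286 × 10⁻³) = -1.46 kg m⁻³.
Negative Δρ: lighter below, statically unstable.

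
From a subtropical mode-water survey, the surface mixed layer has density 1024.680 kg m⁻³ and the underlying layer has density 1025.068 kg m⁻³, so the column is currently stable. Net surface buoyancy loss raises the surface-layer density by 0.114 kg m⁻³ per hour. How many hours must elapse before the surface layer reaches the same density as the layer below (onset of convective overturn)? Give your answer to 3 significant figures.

3.40 hours

Density deficit of the surface layer: 1025.068 − 1024.680 = 0.388 kg m⁻³.
Required change = 0.388 / 0.114 = 3.40 hours.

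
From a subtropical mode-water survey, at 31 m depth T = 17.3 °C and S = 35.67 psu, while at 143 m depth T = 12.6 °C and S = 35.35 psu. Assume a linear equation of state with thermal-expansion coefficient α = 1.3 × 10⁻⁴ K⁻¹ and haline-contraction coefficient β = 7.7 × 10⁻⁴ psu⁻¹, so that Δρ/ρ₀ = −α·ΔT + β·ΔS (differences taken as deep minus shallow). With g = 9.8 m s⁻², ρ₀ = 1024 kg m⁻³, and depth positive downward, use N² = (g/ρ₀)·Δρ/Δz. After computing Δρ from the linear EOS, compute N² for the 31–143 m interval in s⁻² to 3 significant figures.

3.19 × 10⁻⁵ s⁻²

ΔT = -4.7 K, ΔS = -0.32 psu (deep − shallow).
Δρ/ρ₀ = −αΔT + βΔS = 6.11 × 10⁻⁴ − 2.464 × 10⁻⁴ = 3.646 × 10⁻⁴, so Δρ ≈ 0.3734 kg m⁻³.
N² = (g/ρ₀)·Δρ/Δz = g·(Δρ/ρ₀)/Δz = 9.8 × 3.646 × 10⁻⁴ / 112 = 3.1903 × 10⁻⁵ s⁻² ≈ 3.19 × 10⁻⁵ s⁻².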